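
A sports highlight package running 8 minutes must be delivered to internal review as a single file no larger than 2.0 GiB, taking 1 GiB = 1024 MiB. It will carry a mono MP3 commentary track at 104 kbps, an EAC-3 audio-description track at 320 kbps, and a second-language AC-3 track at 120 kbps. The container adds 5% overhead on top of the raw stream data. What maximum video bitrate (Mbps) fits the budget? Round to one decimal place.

Budget: 2.0 GiB = 17179.9 Mb.
Stream payload after overhead: 17179.9 / 1.05 = 16361.8 Mb.
8 min = 480 s
Total bitrate budget: 16361.8 Mb / 480 s = 34.087 Mbps.
Audio total: 104 + 320 + 120 = 544 kbps = 0.544 Mbps.
Video: 34.087 − 0.544 = 33.543 Mbps.

33.5 Mbps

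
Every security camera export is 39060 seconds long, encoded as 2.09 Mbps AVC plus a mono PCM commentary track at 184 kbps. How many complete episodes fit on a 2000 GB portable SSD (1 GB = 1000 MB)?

Audio: 184 kbps = 0.184 Mbps.
Total bitrate: 2.274 Mbps.
Per item: 2.274 Mbps × 39060 s = 88,822 Mb = 11,103 MB.
Capacity: 2000 GB = 16,000,000 Mb; 180.13 items → 180 complete.

180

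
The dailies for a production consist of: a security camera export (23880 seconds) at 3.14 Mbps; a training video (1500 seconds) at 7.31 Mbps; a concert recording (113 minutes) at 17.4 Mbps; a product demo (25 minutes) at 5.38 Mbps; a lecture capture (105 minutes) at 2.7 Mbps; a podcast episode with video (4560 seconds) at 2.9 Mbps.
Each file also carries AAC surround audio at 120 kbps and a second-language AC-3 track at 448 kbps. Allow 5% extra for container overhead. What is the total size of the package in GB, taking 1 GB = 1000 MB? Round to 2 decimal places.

35.11 GB

Audio total: 120 + 448 = 568 kbps = 0.568 Mbps.
security camera export: 3.708 Mbps × 23880 s × 1.05 = 92974.4 Mb
training video: 7.878 Mbps × 1500 s × 1.05 = 12407.9 Mb
concert recording: 17.968 Mbps × 6780 s × 1.05 = 127914.2 Mb
product demo: 5.948 Mbps × 1500 s × 1.05 = 9368.1 Mb
lecture capture: 3.268 Mbps × 6300 s × 1.05 = 21617.8 Mb
podcast episode with video: 3.468 Mbps × 4560 s × 1.05 = 16604.8 Mb
Total: 280887.1 Mb = 35110.9 MB.
= 35.11 GB.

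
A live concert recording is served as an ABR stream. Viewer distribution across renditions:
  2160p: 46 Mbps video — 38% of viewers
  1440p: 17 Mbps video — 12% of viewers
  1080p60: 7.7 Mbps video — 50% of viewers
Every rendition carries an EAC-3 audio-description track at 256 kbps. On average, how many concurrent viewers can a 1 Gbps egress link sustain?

Audio: 256 kbps = 0.256 Mbps.
Average per-viewer bitrate: 0.38×46.256 + 0.12×17.256 + 0.50×7.956 = 23.626 Mbps.
1 Gbps = 1,000 Mbps; 1,000 / 23.626 = 42.33 → 42.

42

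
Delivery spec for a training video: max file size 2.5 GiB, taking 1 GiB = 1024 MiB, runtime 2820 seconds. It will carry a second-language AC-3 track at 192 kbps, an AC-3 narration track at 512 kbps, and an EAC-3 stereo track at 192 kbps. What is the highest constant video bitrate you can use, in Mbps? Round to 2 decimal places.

6.72 Mbps

Budget: 2.5 GiB = 21474.8 Mb.
Total bitrate budget: 21474.8 Mb / 2820 s = 7.615 Mbps.
Audio total: 192 + 512 + 192 = 896 kbps = 0.896 Mbps.
Video: 7.615 − 0.896 = 6.719 Mbps.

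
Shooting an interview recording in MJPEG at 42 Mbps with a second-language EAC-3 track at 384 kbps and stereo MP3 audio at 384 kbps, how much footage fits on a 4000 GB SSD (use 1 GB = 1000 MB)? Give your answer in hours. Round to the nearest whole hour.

208 hours

Audio total: 384 + 384 = 768 kbps = 0.768 Mbps.
Total bitrate: 42 + 0.768 = 42.768 Mbps.
Capacity: 4000 GB = 32,000,000 Mb.
Recording time: 32,000,000 / 42.768 = 748,223 s ≈ 208 hours.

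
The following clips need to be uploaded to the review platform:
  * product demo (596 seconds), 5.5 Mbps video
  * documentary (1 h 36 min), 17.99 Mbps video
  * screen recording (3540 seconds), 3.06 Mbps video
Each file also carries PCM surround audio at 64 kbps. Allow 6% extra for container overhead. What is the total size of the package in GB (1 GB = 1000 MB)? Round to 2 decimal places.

Audio: 64 kbps = 0.064 Mbps.
product demo: 5.564 Mbps × 596 s × 1.06 = 3515.1 Mb
documentary: 18.054 Mbps × 5760 s × 1.06 = 110230.5 Mb
screen recording: 3.124 Mbps × 3540 s × 1.06 = 11722.5 Mb
Total: 125468.1 Mb = 15683.5 MB.
= 15.68 GB.

15.68 GB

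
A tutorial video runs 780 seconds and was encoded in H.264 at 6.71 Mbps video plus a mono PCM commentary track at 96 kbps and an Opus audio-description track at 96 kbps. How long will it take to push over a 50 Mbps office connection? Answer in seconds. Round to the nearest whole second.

Audio total: 96 + 96 = 192 kbps = 0.192 Mbps.
Total bitrate: 6.902 Mbps.
File: 6.902 Mbps × 780 s = 5383.6 Mb.
At 50 Mbps: 5383.6 / 50 = 107.7 s ≈ 108 seconds.

108 seconds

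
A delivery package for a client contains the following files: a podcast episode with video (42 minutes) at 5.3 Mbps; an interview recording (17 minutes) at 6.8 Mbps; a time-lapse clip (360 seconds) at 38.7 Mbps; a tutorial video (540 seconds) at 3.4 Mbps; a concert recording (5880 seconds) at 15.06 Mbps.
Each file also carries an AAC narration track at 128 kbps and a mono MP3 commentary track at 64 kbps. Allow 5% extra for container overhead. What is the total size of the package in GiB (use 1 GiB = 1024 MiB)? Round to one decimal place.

15.5 GiB

Audio total: 128 + 64 = 192 kbps = 0.192 Mbps.
podcast episode with video: 5.492 Mbps × 2520 s × 1.05 = 14531.8 Mb
interview recording: 6.992 Mbps × 1020 s × 1.05 = 7488.4 Mb
time-lapse clip: 38.892 Mbps × 360 s × 1.05 = 14701.2 Mb
tutorial video: 3.592 Mbps × 540 s × 1.05 = 2036.7 Mb
concert recording: 15.252 Mbps × 5880 s × 1.05 = 94165.8 Mb
Total: 132924.0 Mb = 16615.5 MB.
= 15.47 GiB.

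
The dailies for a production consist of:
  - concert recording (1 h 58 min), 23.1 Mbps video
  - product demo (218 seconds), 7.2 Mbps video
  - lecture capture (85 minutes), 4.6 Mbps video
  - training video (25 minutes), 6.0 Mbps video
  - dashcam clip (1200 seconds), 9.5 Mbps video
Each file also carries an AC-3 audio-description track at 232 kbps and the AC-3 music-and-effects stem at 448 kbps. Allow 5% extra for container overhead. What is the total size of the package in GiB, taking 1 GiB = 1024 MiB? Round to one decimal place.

Audio total: 232 + 448 = 680 kbps = 0.680 Mbps.
concert recording: 23.780 Mbps × 7080 s × 1.05 = 176780.5 Mb
product demo: 7.880 Mbps × 218 s × 1.05 = 1803.7 Mb
lecture capture: 5.280 Mbps × 5100 s × 1.05 = 28274.4 Mb
training video: 6.680 Mbps × 1500 s × 1.05 = 10521.0 Mb
dashcam clip: 10.180 Mbps × 1200 s × 1.05 = 12826.8 Mb
Total: 230206.5 Mb = 28775.8 MB.
= 26.80 GiB.

26.8 GiB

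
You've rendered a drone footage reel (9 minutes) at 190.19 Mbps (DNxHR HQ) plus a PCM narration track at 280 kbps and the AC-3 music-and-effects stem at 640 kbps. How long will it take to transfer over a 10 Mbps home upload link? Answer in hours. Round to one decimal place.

9 min = 540 s
Audio total: 280 + 640 = 920 kbps = 0.920 Mbps.
Total bitrate: 191.110 Mbps.
File: 191.110 Mbps × 540 s = 103199.4 Mb.
At 10 Mbps: 103199.4 / 10 = 10319.9 s ≈ 2.87 hours.

2.9 hours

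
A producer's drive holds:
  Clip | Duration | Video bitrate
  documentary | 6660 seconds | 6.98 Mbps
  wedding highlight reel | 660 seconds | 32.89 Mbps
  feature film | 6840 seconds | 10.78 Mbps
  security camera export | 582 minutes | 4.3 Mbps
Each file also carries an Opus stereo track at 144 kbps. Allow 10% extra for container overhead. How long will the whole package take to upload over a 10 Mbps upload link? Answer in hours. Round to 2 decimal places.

Audio: 144 kbps = 0.144 Mbps.
documentary: 7.124 Mbps × 6660 s × 1.10 = 52190.4 Mb
wedding highlight reel: 33.034 Mbps × 660 s × 1.10 = 23982.7 Mb
feature film: 10.924 Mbps × 6840 s × 1.10 = 82192.2 Mb
security camera export: 4.444 Mbps × 34920 s × 1.10 = 170702.9 Mb
Total: 329068.2 Mb = 41133.5 MB.
At 10 Mbps: 329068.2 / 10 = 32907 s ≈ 9.14 hours.

9.14 hours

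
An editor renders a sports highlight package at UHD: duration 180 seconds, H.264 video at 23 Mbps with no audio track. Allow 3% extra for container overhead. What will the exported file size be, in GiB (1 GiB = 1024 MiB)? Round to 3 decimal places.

0.496 GiB

Total bitrate: 23 Mbps.
Stream data: 23.000 Mbps × 180 s = 4140.0 Mb.
With 3% container overhead: ×1.03.
4,264 Mb = 533,025,000 bytes ÷ 1,073,741,824 = 0.4964 GiB.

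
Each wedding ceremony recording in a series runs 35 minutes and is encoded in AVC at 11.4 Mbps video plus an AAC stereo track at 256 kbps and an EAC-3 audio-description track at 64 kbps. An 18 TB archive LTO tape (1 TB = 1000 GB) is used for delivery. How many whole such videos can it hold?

35 min = 2100 s
Audio total: 256 + 64 = 320 kbps = 0.320 Mbps.
Total bitrate: 11.720 Mbps.
Per item: 11.720 Mbps × 2100 s = 24,612 Mb = 3,076 MB.
Capacity: 18 TB = 144,000,000 Mb; 5850.80 items → 5850 complete.

5850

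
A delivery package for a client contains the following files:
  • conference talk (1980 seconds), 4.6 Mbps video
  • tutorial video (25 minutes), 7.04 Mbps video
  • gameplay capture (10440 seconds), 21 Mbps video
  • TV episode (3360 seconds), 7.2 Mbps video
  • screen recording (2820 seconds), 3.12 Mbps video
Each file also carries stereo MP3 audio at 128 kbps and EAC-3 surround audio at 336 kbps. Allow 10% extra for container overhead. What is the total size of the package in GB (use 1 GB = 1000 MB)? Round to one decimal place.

Audio total: 128 + 336 = 464 kbps = 0.464 Mbps.
conference talk: 5.064 Mbps × 1980 s × 1.10 = 11029.4 Mb
tutorial video: 7.504 Mbps × 1500 s × 1.10 = 12381.6 Mb
gameplay capture: 21.464 Mbps × 10440 s × 1.10 = 246492.6 Mb
TV episode: 7.664 Mbps × 3360 s × 1.10 = 28326.1 Mb
screen recording: 3.584 Mbps × 2820 s × 1.10 = 11117.6 Mb
Total: 309347.3 Mb = 38668.4 MB.
= 38.67 GB.

38.7 GB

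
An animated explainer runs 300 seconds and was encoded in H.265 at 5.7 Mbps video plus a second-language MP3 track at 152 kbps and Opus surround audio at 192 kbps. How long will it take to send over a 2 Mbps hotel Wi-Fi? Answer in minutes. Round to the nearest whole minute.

Audio total: 152 + 192 = 344 kbps = 0.344 Mbps.
Total bitrate: 6.044 Mbps.
File: 6.044 Mbps × 300 s = 1813.2 Mb.
At 2 Mbps: 1813.2 / 2 = 906.6 s ≈ 15.1 minutes.

15 minutes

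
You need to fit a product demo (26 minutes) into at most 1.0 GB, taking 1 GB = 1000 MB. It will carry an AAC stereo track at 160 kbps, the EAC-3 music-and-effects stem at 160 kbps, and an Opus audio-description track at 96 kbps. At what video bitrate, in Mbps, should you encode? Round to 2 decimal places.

4.71 Mbps

Budget: 1.0 GB = 8000.0 Mb.
26 min = 1560 s
Total bitrate budget: 8000.0 Mb / 1560 s = 5.128 Mbps.
Audio total: 160 + 160 + 96 = 416 kbps = 0.416 Mbps.
Video: 5.128 − 0.416 = 4.712 Mbps.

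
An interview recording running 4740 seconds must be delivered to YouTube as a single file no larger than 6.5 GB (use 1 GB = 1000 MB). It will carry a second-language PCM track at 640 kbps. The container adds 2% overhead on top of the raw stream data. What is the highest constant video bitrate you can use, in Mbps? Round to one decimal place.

10.1 Mbps

Budget: 6.5 GB = 52000.0 Mb.
Stream payload after overhead: 52000.0 / 1.02 = 50980.4 Mb.
Total bitrate budget: 50980.4 Mb / 4740 s = 10.755 Mbps.
Audio: 640 kbps = 0.640 Mbps.
Video: 10.755 − 0.640 = 10.115 Mbps.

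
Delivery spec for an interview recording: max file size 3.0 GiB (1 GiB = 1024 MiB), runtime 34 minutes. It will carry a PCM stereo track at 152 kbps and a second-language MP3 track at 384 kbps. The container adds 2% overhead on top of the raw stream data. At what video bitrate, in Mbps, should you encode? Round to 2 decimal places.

Budget: 3.0 GiB = 25769.8 Mb.
Stream payload after overhead: 25769.8 / 1.02 = 25264.5 Mb.
34 min = 2040 s
Total bitrate budget: 25264.5 Mb / 2040 s = 12.385 Mbps.
Audio total: 152 + 384 = 536 kbps = 0.536 Mbps.
Video: 12.385 − 0.536 = 11.849 Mbps.

11.85 Mbps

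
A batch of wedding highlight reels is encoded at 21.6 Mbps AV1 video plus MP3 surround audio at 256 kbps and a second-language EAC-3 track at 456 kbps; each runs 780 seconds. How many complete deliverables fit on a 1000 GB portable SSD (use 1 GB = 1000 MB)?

459

Audio total: 256 + 456 = 712 kbps = 0.712 Mbps.
Total bitrate: 22.312 Mbps.
Per item: 22.312 Mbps × 780 s = 17,403 Mb = 2,175 MB.
Capacity: 1000 GB = 8,000,000 Mb; 459.68 items → 459 complete.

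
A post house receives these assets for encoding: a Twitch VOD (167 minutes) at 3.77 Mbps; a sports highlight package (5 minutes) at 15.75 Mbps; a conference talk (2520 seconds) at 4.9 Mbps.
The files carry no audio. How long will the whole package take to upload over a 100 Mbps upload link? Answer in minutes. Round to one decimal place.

Twitch VOD: 3.770 Mbps × 10020 s = 37775.4 Mb
sports highlight package: 15.750 Mbps × 300 s = 4725.0 Mb
conference talk: 4.900 Mbps × 2520 s = 12348.0 Mb
Total: 54848.4 Mb = 6856.1 MB.
At 100 Mbps: 54848.4 / 100 = 548 s ≈ 9.14 minutes.

9.1 minutes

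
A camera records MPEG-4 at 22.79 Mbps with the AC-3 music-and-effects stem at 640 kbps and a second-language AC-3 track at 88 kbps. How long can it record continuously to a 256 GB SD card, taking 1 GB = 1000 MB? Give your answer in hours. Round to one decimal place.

24.2 hours

Audio total: 640 + 88 = 728 kbps = 0.728 Mbps.
Total bitrate: 22.79 + 0.728 = 23.518 Mbps.
Capacity: 256 GB = 2,048,000 Mb.
Recording time: 2,048,000 / 23.518 = 87,082 s ≈ 24.2 hours.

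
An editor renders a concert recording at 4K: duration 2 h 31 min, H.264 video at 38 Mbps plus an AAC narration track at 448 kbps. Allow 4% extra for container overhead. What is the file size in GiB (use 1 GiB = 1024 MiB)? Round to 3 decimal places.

42.174 GiB

2 h 31 min = 151 min = 9060 s
Audio: 448 kbps = 0.448 Mbps.
Total bitrate: 38 + 0.448 = 38.448 Mbps.
Stream data: 38.448 Mbps × 9060 s = 348338.9 Mb.
With 4% container overhead: ×1.04.
362,272 Mb = 45,284,054,400 bytes ÷ 1,073,741,824 = 42.17 GiB.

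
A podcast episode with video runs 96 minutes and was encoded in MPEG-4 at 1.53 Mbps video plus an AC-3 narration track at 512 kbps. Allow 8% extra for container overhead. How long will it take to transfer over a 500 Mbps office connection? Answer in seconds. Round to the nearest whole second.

96 min = 5760 s
Audio: 512 kbps = 0.512 Mbps.
Total bitrate: 2.042 Mbps.
File: 2.042 Mbps × 5760 s = 11761.9 Mb.
With 8% container overhead: ×1.08. → 12702.9 Mb.
At 500 Mbps: 12702.9 / 500 = 25.4 s ≈ 25.4 seconds.

25 seconds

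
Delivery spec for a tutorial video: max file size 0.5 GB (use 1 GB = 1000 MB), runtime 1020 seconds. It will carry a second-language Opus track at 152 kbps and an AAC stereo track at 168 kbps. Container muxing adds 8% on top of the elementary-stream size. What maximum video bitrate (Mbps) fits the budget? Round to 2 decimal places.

3.31 Mbps

Budget: 0.5 GB = 4000.0 Mb.
Stream payload after overhead: 4000.0 / 1.08 = 3703.7 Mb.
Total bitrate budget: 3703.7 Mb / 1020 s = 3.631 Mbps.
Audio total: 152 + 168 = 320 kbps = 0.320 Mbps.
Video: 3.631 − 0.320 = 3.311 Mbps.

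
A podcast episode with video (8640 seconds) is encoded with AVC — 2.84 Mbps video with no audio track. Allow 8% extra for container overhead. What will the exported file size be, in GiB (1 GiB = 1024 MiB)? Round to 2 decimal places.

3.09 GiB

Total bitrate: 2.84 Mbps.
Stream data: 2.840 Mbps × 8640 s = 24537.6 Mb.
With 8% container overhead: ×1.08.
26,501 Mb = 3,312,576,000 bytes ÷ 1,073,741,824 = 3.085 GiB.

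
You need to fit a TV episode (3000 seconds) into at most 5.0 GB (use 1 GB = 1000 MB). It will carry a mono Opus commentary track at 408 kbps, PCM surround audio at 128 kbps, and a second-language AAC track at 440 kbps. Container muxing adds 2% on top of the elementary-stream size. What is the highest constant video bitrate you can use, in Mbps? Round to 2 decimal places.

Budget: 5.0 GB = 40000.0 Mb.
Stream payload after overhead: 40000.0 / 1.02 = 39215.7 Mb.
Total bitrate budget: 39215.7 Mb / 3000 s = 13.072 Mbps.
Audio total: 408 + 128 + 440 = 976 kbps = 0.976 Mbps.
Video: 13.072 − 0.976 = 12.096 Mbps.

12.10 Mbps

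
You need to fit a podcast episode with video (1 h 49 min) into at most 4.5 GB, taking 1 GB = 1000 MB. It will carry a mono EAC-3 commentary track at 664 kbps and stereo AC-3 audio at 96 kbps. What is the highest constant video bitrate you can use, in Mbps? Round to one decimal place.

Budget: 4.5 GB = 36000.0 Mb.
1 h 49 min = 109 min = 6540 s
Total bitrate budget: 36000.0 Mb / 6540 s = 5.505 Mbps.
Audio total: 664 + 96 = 760 kbps = 0.760 Mbps.
Video: 5.505 − 0.760 = 4.745 Mbps.

4.7 Mbps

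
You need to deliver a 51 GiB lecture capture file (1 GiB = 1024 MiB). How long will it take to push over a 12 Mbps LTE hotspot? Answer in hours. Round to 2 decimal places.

10.14 hours

File: 51 GiB = 438086.7 Mb.
At 12 Mbps: 438086.7 / 12 = 36507.2 s ≈ 10.1 hours.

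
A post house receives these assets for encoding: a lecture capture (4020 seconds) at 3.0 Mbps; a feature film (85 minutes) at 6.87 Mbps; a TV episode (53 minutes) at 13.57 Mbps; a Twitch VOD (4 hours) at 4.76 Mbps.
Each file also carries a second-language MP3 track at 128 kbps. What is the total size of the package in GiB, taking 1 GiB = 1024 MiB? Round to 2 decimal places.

Audio: 128 kbps = 0.128 Mbps.
lecture capture: 3.128 Mbps × 4020 s = 12574.6 Mb
feature film: 6.998 Mbps × 5100 s = 35689.8 Mb
TV episode: 13.698 Mbps × 3180 s = 43559.6 Mb
Twitch VOD: 4.888 Mbps × 14400 s = 70387.2 Mb
Total: 162211.2 Mb = 20276.4 MB.
= 18.88 GiB.

18.88 GiB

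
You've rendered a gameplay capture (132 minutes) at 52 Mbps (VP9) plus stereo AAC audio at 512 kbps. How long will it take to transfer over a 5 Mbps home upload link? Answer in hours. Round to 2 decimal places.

23.11 hours

132 min = 7920 s
Audio: 512 kbps = 0.512 Mbps.
Total bitrate: 52.512 Mbps.
File: 52.512 Mbps × 7920 s = 415895.0 Mb.
At 5 Mbps: 415895.0 / 5 = 83179.0 s ≈ 23.1 hours.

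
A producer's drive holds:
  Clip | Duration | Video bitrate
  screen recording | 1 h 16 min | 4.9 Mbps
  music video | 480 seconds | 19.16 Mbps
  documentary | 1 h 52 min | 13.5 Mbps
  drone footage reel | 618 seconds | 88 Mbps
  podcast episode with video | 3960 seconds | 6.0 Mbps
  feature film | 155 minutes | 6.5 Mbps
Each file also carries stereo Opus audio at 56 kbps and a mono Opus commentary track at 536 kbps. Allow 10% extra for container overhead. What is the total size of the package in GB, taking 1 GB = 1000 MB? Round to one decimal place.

38.0 GB

Audio total: 56 + 536 = 592 kbps = 0.592 Mbps.
screen recording: 5.492 Mbps × 4560 s × 1.10 = 27547.9 Mb
music video: 19.752 Mbps × 480 s × 1.10 = 10429.1 Mb
documentary: 14.092 Mbps × 6720 s × 1.10 = 104168.1 Mb
drone footage reel: 88.592 Mbps × 618 s × 1.10 = 60224.8 Mb
podcast episode with video: 6.592 Mbps × 3960 s × 1.10 = 28714.8 Mb
feature film: 7.092 Mbps × 9300 s × 1.10 = 72551.2 Mb
Total: 303635.7 Mb = 37954.5 MB.
= 37.95 GB.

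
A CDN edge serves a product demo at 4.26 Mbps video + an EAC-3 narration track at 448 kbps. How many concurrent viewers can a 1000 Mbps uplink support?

212

Audio: 448 kbps = 0.448 Mbps.
Per-viewer media rate: 4.708 Mbps.
1000 Mbps = 1,000 Mbps; 1,000 / 4.708 = 212.40 → 212 viewers.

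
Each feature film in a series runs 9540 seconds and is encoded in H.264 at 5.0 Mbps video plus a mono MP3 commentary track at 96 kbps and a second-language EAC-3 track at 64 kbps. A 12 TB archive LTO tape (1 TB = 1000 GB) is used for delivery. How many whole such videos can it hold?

Audio total: 96 + 64 = 160 kbps = 0.160 Mbps.
Total bitrate: 5.160 Mbps.
Per item: 5.160 Mbps × 9540 s = 49,226 Mb = 6,153 MB.
Capacity: 12 TB = 96,000,000 Mb; 1950.17 items → 1950 complete.

1950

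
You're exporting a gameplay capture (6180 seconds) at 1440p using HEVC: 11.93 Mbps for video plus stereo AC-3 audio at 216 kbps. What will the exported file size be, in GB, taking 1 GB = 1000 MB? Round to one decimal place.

9.4 GB

Audio: 216 kbps = 0.216 Mbps.
Total bitrate: 11.93 + 0.216 = 12.146 Mbps.
Stream data: 12.146 Mbps × 6180 s = 75062.3 Mb.
75,062 Mb ÷ 8 = 9,383 MB → 9.383 GB.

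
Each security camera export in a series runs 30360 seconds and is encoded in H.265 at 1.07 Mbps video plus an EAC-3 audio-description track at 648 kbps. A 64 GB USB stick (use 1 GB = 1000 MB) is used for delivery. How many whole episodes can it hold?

Audio: 648 kbps = 0.648 Mbps.
Total bitrate: 1.718 Mbps.
Per item: 1.718 Mbps × 30360 s = 52,158 Mb = 6,520 MB.
Capacity: 64 GB = 512,000 Mb; 9.82 items → 9 complete.

9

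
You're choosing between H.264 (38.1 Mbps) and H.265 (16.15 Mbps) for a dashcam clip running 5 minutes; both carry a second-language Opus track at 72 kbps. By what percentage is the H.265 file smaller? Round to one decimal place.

57.5%

5 min = 300 s
Audio: 72 kbps = 0.072 Mbps.
H.264: 38.172 Mbps × 300 s = 11451.6 Mb = 1.333 GiB.
H.265: 16.222 Mbps × 300 s = 4866.6 Mb = 0.567 GiB.
Reduction: (1 − 0.567/1.333) × 100 = 57.50%.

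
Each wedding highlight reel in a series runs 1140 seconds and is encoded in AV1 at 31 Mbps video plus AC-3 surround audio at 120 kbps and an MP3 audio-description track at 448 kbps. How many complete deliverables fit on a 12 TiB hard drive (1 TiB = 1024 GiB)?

2933

Audio total: 120 + 448 = 568 kbps = 0.568 Mbps.
Total bitrate: 31.568 Mbps.
Per item: 31.568 Mbps × 1140 s = 35,988 Mb = 4,498 MB.
Capacity: 12 TiB = 105,553,116 Mb; 2933.05 items → 2933 complete.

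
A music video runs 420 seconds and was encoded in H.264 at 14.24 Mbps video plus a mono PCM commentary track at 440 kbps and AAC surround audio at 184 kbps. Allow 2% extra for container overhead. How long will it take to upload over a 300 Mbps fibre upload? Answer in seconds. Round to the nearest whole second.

21 seconds

Audio total: 440 + 184 = 624 kbps = 0.624 Mbps.
Total bitrate: 14.864 Mbps.
File: 14.864 Mbps × 420 s = 6242.9 Mb.
With 2% container overhead: ×1.02. → 6367.7 Mb.
At 300 Mbps: 6367.7 / 300 = 21.2 s ≈ 21.2 seconds.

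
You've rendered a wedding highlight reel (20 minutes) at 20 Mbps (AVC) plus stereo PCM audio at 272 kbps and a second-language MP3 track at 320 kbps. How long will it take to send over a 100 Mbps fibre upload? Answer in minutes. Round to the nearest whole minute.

20 min = 1200 s
Audio total: 272 + 320 = 592 kbps = 0.592 Mbps.
Total bitrate: 20.592 Mbps.
File: 20.592 Mbps × 1200 s = 24710.4 Mb.
At 100 Mbps: 24710.4 / 100 = 247.1 s ≈ 4.12 minutes.

4 minutes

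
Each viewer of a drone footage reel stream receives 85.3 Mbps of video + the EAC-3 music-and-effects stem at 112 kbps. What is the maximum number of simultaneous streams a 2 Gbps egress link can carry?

23

Audio: 112 kbps = 0.112 Mbps.
Per-viewer media rate: 85.412 Mbps.
2 Gbps = 2,000 Mbps; 2,000 / 85.412 = 23.42 → 23 viewers.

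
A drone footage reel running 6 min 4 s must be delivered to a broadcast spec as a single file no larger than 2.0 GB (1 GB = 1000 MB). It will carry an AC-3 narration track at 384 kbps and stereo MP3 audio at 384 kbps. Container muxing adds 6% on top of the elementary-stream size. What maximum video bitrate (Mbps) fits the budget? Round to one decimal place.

40.7 Mbps

Budget: 2.0 GB = 16000.0 Mb.
Stream payload after overhead: 16000.0 / 1.06 = 15094.3 Mb.
6 min 4 s = 364 s
Total bitrate budget: 15094.3 Mb / 364 s = 41.468 Mbps.
Audio total: 384 + 384 = 768 kbps = 0.768 Mbps.
Video: 41.468 − 0.768 = 40.700 Mbps.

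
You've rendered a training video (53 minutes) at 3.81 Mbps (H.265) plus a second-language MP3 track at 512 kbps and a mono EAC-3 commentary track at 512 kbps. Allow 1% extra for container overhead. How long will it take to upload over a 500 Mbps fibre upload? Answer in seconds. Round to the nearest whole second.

53 min = 3180 s
Audio total: 512 + 512 = 1024 kbps = 1.024 Mbps.
Total bitrate: 4.834 Mbps.
File: 4.834 Mbps × 3180 s = 15372.1 Mb.
With 1% container overhead: ×1.01. → 15525.8 Mb.
At 500 Mbps: 15525.8 / 500 = 31.1 s ≈ 31.1 seconds.

31 seconds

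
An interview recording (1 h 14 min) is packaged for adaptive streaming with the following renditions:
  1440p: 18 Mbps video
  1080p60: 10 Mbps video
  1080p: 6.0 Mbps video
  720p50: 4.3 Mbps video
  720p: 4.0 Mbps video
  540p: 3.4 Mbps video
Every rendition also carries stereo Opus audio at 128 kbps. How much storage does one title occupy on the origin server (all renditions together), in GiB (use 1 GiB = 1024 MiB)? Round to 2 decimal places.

1 h 14 min = 74 min = 4440 s
Audio: 128 kbps = 0.128 Mbps.
Sum of rendition bitrates: (18+0.128) + (10+0.128) + (6.0+0.128) + (4.3+0.128) + (4.0+0.128) + (3.4+0.128) = 46.468 Mbps.
× 4440 s = 206,318 Mb = 25,790 MB = 24.02 GiB.

24.02 GiB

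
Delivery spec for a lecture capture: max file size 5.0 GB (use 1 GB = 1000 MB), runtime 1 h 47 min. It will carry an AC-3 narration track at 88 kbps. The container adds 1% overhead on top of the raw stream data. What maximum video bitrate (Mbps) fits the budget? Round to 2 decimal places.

6.08 Mbps

Budget: 5.0 GB = 40000.0 Mb.
Stream payload after overhead: 40000.0 / 1.01 = 39604.0 Mb.
1 h 47 min = 107 min = 6420 s
Total bitrate budget: 39604.0 Mb / 6420 s = 6.169 Mbps.
Audio: 88 kbps = 0.088 Mbps.
Video: 6.169 − 0.088 = 6.081 Mbps.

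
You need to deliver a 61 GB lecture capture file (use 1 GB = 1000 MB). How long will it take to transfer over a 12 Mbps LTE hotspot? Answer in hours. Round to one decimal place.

11.3 hours

File: 61 GB = 488000.0 Mb.
At 12 Mbps: 488000.0 / 12 = 40666.7 s ≈ 11.3 hours.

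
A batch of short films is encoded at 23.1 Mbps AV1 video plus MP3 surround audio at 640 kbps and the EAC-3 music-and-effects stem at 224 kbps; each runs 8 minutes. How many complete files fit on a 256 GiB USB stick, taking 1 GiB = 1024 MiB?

8 min = 480 s
Audio total: 640 + 224 = 864 kbps = 0.864 Mbps.
Total bitrate: 23.964 Mbps.
Per item: 23.964 Mbps × 480 s = 11,503 Mb = 1,438 MB.
Capacity: 256 GiB = 2,199,023 Mb; 191.17 items → 191 complete.

191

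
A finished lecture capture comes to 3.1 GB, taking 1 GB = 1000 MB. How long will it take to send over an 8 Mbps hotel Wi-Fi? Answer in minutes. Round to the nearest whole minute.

52 minutes

File: 3.1 GB = 24800.0 Mb.
At 8 Mbps: 24800.0 / 8 = 3100.0 s ≈ 51.7 minutes.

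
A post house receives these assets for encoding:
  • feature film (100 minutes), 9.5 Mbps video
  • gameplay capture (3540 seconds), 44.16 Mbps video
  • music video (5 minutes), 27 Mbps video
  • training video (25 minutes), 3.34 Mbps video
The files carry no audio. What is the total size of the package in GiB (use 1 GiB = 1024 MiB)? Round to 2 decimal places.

26.36 GiB

feature film: 9.500 Mbps × 6000 s = 57000.0 Mb
gameplay capture: 44.160 Mbps × 3540 s = 156326.4 Mb
music video: 27.000 Mbps × 300 s = 8100.0 Mb
training video: 3.340 Mbps × 1500 s = 5010.0 Mb
Total: 226436.4 Mb = 28304.5 MB.
= 26.36 GiB.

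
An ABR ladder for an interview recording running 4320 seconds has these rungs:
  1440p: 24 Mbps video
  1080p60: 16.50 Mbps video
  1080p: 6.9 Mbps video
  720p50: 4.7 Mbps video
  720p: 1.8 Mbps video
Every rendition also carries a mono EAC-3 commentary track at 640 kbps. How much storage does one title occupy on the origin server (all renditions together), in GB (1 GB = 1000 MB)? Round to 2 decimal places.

Audio: 640 kbps = 0.640 Mbps.
Sum of rendition bitrates: (24+0.640) + (16.50+0.640) + (6.9+0.640) + (4.7+0.640) + (1.8+0.640) = 57.100 Mbps.
× 4320 s = 246,672 Mb = 30,834 MB = 30.83 GB.

30.83 GB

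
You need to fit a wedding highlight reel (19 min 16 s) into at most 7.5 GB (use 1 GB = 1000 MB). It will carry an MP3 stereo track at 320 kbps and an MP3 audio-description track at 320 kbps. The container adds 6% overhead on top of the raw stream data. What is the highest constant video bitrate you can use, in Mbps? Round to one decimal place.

Budget: 7.5 GB = 60000.0 Mb.
Stream payload after overhead: 60000.0 / 1.06 = 56603.8 Mb.
19 min 16 s = 1156 s
Total bitrate budget: 56603.8 Mb / 1156 s = 48.965 Mbps.
Audio total: 320 + 320 = 640 kbps = 0.640 Mbps.
Video: 48.965 − 0.640 = 48.325 Mbps.

48.3 Mbps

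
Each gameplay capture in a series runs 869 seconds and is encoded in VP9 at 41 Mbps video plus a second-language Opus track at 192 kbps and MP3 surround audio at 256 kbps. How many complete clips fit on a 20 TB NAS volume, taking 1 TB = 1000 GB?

4442

Audio total: 192 + 256 = 448 kbps = 0.448 Mbps.
Total bitrate: 41.448 Mbps.
Per item: 41.448 Mbps × 869 s = 36,018 Mb = 4,502 MB.
Capacity: 20 TB = 160,000,000 Mb; 4442.18 items → 4442 complete.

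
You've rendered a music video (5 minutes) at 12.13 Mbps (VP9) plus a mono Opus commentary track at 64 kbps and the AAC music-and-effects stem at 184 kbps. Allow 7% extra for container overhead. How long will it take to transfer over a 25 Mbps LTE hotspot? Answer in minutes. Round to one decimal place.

5 min = 300 s
Audio total: 64 + 184 = 248 kbps = 0.248 Mbps.
Total bitrate: 12.378 Mbps.
File: 12.378 Mbps × 300 s = 3713.4 Mb.
With 7% container overhead: ×1.07. → 3973.3 Mb.
At 25 Mbps: 3973.3 / 25 = 158.9 s ≈ 2.65 minutes.

2.6 minutes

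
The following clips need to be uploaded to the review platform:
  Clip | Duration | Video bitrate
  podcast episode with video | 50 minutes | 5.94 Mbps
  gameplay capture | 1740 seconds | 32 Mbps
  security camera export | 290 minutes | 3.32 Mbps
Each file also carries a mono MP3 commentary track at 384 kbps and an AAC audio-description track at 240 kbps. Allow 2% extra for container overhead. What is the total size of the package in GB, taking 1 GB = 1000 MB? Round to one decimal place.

Audio total: 384 + 240 = 624 kbps = 0.624 Mbps.
podcast episode with video: 6.564 Mbps × 3000 s × 1.02 = 20085.8 Mb
gameplay capture: 32.624 Mbps × 1740 s × 1.02 = 57901.1 Mb
security camera export: 3.944 Mbps × 17400 s × 1.02 = 69998.1 Mb
Total: 147985.0 Mb = 18498.1 MB.
= 18.50 GB.

18.5 GB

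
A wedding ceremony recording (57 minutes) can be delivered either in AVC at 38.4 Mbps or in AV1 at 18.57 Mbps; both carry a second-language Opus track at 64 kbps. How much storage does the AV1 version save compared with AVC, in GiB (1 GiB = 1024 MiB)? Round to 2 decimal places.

7.90 GiB

57 min = 3420 s
Audio: 64 kbps = 0.064 Mbps.
AVC: 38.464 Mbps × 3420 s = 131546.9 Mb = 15.314 GiB.
AV1: 18.634 Mbps × 3420 s = 63728.3 Mb = 7.419 GiB.
Saving: 15.314 − 7.419 = 7.895 GiB.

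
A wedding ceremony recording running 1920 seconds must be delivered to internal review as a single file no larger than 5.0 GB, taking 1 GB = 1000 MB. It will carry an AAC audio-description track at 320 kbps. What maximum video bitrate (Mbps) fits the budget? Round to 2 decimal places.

Budget: 5.0 GB = 40000.0 Mb.
Total bitrate budget: 40000.0 Mb / 1920 s = 20.833 Mbps.
Audio: 320 kbps = 0.320 Mbps.
Video: 20.833 − 0.320 = 20.513 Mbps.

20.51 Mbps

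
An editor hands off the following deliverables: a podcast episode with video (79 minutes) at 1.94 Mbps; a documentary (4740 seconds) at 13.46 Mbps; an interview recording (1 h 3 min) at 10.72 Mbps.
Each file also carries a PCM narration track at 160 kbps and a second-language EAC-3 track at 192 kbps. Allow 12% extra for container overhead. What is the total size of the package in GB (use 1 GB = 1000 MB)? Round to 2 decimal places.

Audio total: 160 + 192 = 352 kbps = 0.352 Mbps.
podcast episode with video: 2.292 Mbps × 4740 s × 1.12 = 12167.8 Mb
documentary: 13.812 Mbps × 4740 s × 1.12 = 73325.1 Mb
interview recording: 11.072 Mbps × 3780 s × 1.12 = 46874.4 Mb
Total: 132367.3 Mb = 16545.9 MB.
= 16.55 GB.

16.55 GB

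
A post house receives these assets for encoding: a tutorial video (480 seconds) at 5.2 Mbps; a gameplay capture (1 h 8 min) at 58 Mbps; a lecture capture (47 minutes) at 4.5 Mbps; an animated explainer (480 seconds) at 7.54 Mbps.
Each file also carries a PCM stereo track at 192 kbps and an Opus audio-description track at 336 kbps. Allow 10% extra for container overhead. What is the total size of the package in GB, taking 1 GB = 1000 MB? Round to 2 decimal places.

Audio total: 192 + 336 = 528 kbps = 0.528 Mbps.
tutorial video: 5.728 Mbps × 480 s × 1.10 = 3024.4 Mb
gameplay capture: 58.528 Mbps × 4080 s × 1.10 = 262673.7 Mb
lecture capture: 5.028 Mbps × 2820 s × 1.10 = 15596.9 Mb
animated explainer: 8.068 Mbps × 480 s × 1.10 = 4259.9 Mb
Total: 285554.8 Mb = 35694.4 MB.
= 35.69 GB.

35.69 GB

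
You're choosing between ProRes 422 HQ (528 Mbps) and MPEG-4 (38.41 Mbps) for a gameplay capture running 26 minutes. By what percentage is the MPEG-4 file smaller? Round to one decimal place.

26 min = 1560 s
ProRes 422 HQ: 528.000 Mbps × 1560 s = 823680.0 Mb = 102.960 GB.
MPEG-4: 38.410 Mbps × 1560 s = 59919.6 Mb = 7.490 GB.
Reduction: (1 − 7.490/102.960) × 100 = 92.73%.

92.7%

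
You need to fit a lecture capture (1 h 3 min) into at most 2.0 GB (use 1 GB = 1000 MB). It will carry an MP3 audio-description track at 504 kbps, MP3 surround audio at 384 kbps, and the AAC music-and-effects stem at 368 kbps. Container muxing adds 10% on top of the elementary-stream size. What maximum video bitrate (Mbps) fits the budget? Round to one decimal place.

Budget: 2.0 GB = 16000.0 Mb.
Stream payload after overhead: 16000.0 / 1.10 = 14545.5 Mb.
1 h 3 min = 63 min = 3780 s
Total bitrate budget: 14545.5 Mb / 3780 s = 3.848 Mbps.
Audio total: 504 + 384 + 368 = 1256 kbps = 1.256 Mbps.
Video: 3.848 − 1.256 = 2.592 Mbps.

2.6 Mbps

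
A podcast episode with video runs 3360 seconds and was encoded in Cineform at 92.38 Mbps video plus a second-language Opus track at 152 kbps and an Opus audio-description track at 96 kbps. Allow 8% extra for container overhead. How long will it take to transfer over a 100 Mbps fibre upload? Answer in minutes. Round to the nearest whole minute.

Audio total: 152 + 96 = 248 kbps = 0.248 Mbps.
Total bitrate: 92.628 Mbps.
File: 92.628 Mbps × 3360 s = 311230.1 Mb.
With 8% container overhead: ×1.08. → 336128.5 Mb.
At 100 Mbps: 336128.5 / 100 = 3361.3 s ≈ 56 minutes.

56 minutes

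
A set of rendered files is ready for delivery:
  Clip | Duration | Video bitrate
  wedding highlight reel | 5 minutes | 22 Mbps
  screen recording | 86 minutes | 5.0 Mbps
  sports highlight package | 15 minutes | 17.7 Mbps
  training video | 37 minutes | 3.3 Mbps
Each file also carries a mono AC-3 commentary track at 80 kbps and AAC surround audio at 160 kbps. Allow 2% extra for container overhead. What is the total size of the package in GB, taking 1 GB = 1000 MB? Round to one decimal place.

Audio total: 80 + 160 = 240 kbps = 0.240 Mbps.
wedding highlight reel: 22.240 Mbps × 300 s × 1.02 = 6805.4 Mb
screen recording: 5.240 Mbps × 5160 s × 1.02 = 27579.2 Mb
sports highlight package: 17.940 Mbps × 900 s × 1.02 = 16468.9 Mb
training video: 3.540 Mbps × 2220 s × 1.02 = 8016.0 Mb
Total: 58869.5 Mb = 7358.7 MB.
= 7.359 GB.

7.4 GB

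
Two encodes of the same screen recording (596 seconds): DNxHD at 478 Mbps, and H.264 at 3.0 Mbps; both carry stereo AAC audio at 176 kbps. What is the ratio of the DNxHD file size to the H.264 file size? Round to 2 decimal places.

Audio: 176 kbps = 0.176 Mbps.
DNxHD: 478.176 Mbps × 596 s = 284992.9 Mb = 35.624 GB.
H.264: 3.176 Mbps × 596 s = 1892.9 Mb = 0.237 GB.
Ratio: 35.624 / 0.237 = 150.559.

150.56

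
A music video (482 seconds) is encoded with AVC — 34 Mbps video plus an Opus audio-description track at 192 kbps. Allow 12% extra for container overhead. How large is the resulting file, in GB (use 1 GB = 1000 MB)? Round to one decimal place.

2.3 GB

Audio: 192 kbps = 0.192 Mbps.
Total bitrate: 34 + 0.192 = 34.192 Mbps.
Stream data: 34.192 Mbps × 482 s = 16480.5 Mb.
With 12% container overhead: ×1.12.
18,458 Mb ÷ 8 = 2,307 MB → 2.307 GB.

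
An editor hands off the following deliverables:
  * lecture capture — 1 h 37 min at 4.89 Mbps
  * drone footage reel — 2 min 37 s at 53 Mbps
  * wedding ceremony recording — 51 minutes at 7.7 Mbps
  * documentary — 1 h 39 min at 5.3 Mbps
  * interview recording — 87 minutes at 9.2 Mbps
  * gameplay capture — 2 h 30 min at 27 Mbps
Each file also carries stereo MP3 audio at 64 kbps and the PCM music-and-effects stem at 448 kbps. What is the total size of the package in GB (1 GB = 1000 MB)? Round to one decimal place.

Audio total: 64 + 448 = 512 kbps = 0.512 Mbps.
lecture capture: 5.402 Mbps × 5820 s = 31439.6 Mb
drone footage reel: 53.512 Mbps × 157 s = 8401.4 Mb
wedding ceremony recording: 8.212 Mbps × 3060 s = 25128.7 Mb
documentary: 5.812 Mbps × 5940 s = 34523.3 Mb
interview recording: 9.712 Mbps × 5220 s = 50696.6 Mb
gameplay capture: 27.512 Mbps × 9000 s = 247608.0 Mb
Total: 397797.7 Mb = 49724.7 MB.
= 49.72 GB.

49.7 GB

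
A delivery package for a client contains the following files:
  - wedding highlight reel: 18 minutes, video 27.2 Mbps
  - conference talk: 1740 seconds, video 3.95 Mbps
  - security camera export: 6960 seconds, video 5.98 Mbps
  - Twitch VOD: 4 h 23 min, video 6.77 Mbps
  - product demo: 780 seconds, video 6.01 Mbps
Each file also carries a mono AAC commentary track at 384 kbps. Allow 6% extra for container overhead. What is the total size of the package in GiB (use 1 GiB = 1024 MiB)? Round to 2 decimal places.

Audio: 384 kbps = 0.384 Mbps.
wedding highlight reel: 27.584 Mbps × 1080 s × 1.06 = 31578.2 Mb
conference talk: 4.334 Mbps × 1740 s × 1.06 = 7993.6 Mb
security camera export: 6.364 Mbps × 6960 s × 1.06 = 46951.0 Mb
Twitch VOD: 7.154 Mbps × 15780 s × 1.06 = 119663.5 Mb
product demo: 6.394 Mbps × 780 s × 1.06 = 5286.6 Mb
Total: 211472.9 Mb = 26434.1 MB.
= 24.62 GiB.

24.62 GiB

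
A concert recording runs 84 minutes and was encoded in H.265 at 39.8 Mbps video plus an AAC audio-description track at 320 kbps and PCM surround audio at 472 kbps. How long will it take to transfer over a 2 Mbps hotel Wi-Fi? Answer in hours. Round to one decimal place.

28.4 hours

84 min = 5040 s
Audio total: 320 + 472 = 792 kbps = 0.792 Mbps.
Total bitrate: 40.592 Mbps.
File: 40.592 Mbps × 5040 s = 204583.7 Mb.
At 2 Mbps: 204583.7 / 2 = 102291.8 s ≈ 28.4 hours.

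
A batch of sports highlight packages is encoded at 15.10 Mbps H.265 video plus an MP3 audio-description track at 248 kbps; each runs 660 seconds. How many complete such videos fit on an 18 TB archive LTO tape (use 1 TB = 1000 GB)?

14215

Audio: 248 kbps = 0.248 Mbps.
Total bitrate: 15.348 Mbps.
Per item: 15.348 Mbps × 660 s = 10,130 Mb = 1,266 MB.
Capacity: 18 TB = 144,000,000 Mb; 14215.65 items → 14215 complete.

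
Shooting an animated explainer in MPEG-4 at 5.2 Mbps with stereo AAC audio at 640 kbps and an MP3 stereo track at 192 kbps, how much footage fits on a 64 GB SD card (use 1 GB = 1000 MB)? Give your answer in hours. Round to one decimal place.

Audio total: 640 + 192 = 832 kbps = 0.832 Mbps.
Total bitrate: 5.2 + 0.832 = 6.032 Mbps.
Capacity: 64 GB = 512,000 Mb.
Recording time: 512,000 / 6.032 = 84,881 s ≈ 23.6 hours.

23.6 hours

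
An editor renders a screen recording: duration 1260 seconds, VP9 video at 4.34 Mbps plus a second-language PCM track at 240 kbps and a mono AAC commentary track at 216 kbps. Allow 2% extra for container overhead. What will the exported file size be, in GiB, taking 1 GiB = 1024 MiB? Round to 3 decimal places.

0.718 GiB

Audio total: 240 + 216 = 456 kbps = 0.456 Mbps.
Total bitrate: 4.34 + 0.456 = 4.796 Mbps.
Stream data: 4.796 Mbps × 1260 s = 6043.0 Mb.
With 2% container overhead: ×1.02.
6,164 Mb = 770,477,400 bytes ÷ 1,073,741,824 = 0.7176 GiB.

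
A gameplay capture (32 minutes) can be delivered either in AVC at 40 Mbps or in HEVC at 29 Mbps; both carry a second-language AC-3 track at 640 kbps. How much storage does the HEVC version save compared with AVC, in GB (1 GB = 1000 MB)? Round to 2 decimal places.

2.64 GB

32 min = 1920 s
Audio: 640 kbps = 0.640 Mbps.
AVC: 40.640 Mbps × 1920 s = 78028.8 Mb = 9.754 GB.
HEVC: 29.640 Mbps × 1920 s = 56908.8 Mb = 7.114 GB.
Saving: 9.754 − 7.114 = 2.640 GB.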